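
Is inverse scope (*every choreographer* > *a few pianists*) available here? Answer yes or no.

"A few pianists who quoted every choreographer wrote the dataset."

*every choreographer* is embedded in the relative clause *who quoted every choreographer*.
A relative clause is a scope island — quantifier raising cannot cross its boundary.
*every choreographer* > *a few pianists* would require crossing that boundary, which is illicit.

No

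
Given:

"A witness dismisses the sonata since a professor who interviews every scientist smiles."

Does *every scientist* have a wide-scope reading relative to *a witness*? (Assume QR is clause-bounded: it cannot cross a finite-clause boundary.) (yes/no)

No

The target quantifier *every scientist* is part of the relative clause *who interviews every scientist*, which is itself inside the adjunct *since a professor who interviews every scientist smiles*.
Nested islands: the RC island is itself inside an adjunct island, so wide scope is doubly excluded.
So *every scientist* cannot raise to a position above *a witness*.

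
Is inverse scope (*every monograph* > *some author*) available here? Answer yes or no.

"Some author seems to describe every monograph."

Yes

The matrix predicate is a raising verb, whose infinitival complement is not a scope island — *every monograph* can QR into the matrix clause.
Nothing blocks QR of the lower DP to a position above the higher one, so inverse scope is available.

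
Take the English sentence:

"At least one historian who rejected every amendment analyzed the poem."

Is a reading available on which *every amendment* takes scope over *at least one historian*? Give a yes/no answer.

No

The DP *every amendment* is contained in the relative clause *who rejected every amendment*.
Quantifiers inside a relative clause are trapped there; the RC boundary blocks QR.
So *every amendment* cannot raise high enough to outscope *at least one historian*; only the surface ordering *at least one historian* > *every amendment* is available.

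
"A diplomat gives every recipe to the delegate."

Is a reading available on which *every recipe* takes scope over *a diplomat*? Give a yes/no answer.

*every recipe* is the matrix object and *a diplomat* the matrix subject; the two are clausemates.
No island intervenes, so both surface and inverse scope are derivable.
The sentence is scopally ambiguous between *a diplomat* > *every recipe* and *every recipe* > *a diplomat*.

Yes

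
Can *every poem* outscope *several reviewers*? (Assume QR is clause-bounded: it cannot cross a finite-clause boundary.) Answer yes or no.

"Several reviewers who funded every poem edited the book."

No

The DP *every poem* is contained in the relative clause *who funded every poem*.
Relative clauses block scope extraction: QR cannot target a position outside the modified NP.
So *every poem* cannot raise to a position above *several reviewers*.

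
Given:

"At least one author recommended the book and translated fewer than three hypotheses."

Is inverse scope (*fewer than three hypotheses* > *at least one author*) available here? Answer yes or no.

Structurally, *fewer than three hypotheses* is inside one conjunct of the coordinate structure (*translated fewer than three hypotheses*).
Asymmetric QR out of one conjunct violates the Coordinate Structure Constraint.
*fewer than three hypotheses* is confined to the island and cannot take scope over *at least one author*.

No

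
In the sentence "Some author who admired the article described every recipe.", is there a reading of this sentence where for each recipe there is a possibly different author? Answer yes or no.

Yes

That reading corresponds to *every recipe* > *some author*.
*every recipe* is a matrix argument; only *some author* is modified by the relative clause *who admired the article*, so the RC island is irrelevant to the target quantifier.
Ordinary QR to a clause-peripheral position gives the wide-scope LF for the lower DP.
So *every recipe* > *some author* is among the available readings.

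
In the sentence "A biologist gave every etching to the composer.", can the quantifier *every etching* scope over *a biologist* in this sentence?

Yes

*every etching* is the matrix object and *a biologist* the matrix subject; the two are clausemates.
No island intervenes, so both surface and inverse scope are derivable.
The sentence is scopally ambiguous between *a biologist* > *every etching* and *every etching* > *a biologist*.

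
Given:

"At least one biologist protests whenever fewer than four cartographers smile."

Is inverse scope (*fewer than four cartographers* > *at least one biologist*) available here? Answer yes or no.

Structurally, *fewer than four cartographers* is inside the adjunct clause *whenever fewer than four cartographers smile*.
Since the clause is an adjunct (not a complement), the Adjunct Condition blocks QR across its edge.
Hence only narrow scope for *fewer than four cartographers* (under *at least one biologist*) survives.

No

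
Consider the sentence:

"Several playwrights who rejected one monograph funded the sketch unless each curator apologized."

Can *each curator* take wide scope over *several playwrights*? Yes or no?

*each curator* is embedded in the adjunct clause *unless each curator apologized*.
Since the clause is an adjunct (not a complement), the Adjunct Condition blocks QR across its edge.
*each curator* > *several playwrights* would require crossing that boundary, which is illicit.

No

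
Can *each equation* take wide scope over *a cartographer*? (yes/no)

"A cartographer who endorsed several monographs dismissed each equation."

Yes

Although the sentence contains a relative clause (*who endorsed several monographs*), *each equation* is outside it, in the matrix VP.
QR within a single clause is free, so the lower quantifier may take scope over the higher one.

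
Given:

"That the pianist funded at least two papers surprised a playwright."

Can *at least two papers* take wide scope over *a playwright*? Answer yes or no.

The target quantifier *at least two papers* is part of the sentential subject *that the pianist funded at least two papers*.
The subject-island constraint blocks QR out of a clausal subject.
So the wide-scope reading for *at least two papers* is blocked.

No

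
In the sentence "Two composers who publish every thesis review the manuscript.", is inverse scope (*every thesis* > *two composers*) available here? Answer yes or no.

No

Structurally, *every thesis* is inside the relative clause *who publish every thesis*.
QR out of a relative clause is ruled out by the relative-clause island constraint.
There is no licit LF on which *every thesis* c-commands *two composers*.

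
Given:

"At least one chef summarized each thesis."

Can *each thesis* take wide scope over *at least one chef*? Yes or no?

Both DPs are arguments of the same predicate; there is no clause or island boundary between them.
No island intervenes, so both surface and inverse scope are derivable.
Both orderings are possible: *at least one chef* > *each thesis* and *each thesis* > *at least one chef*.

Yes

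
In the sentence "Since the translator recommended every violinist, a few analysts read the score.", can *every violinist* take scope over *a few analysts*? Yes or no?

Structurally, *every violinist* is inside the adjunct clause *since the translator recommended every violinist*.
The adjunct-island constraint bars QR out of an adverbial clause.
*every violinist* > *a few analysts* would require crossing that boundary, which is illicit.

No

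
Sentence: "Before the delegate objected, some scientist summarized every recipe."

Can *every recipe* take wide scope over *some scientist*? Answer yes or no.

Yes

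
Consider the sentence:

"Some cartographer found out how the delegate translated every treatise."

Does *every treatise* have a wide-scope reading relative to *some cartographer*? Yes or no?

No

Structurally, *every treatise* is inside the embedded question *how the delegate translated every treatise*.
QR across an interrogative CP boundary is ruled out as a wh-island violation.
So *every treatise* cannot raise to a position above *some cartographer*.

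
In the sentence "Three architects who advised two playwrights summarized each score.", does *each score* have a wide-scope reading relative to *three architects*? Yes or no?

Yes

The relative clause *who advised two playwrights* modifies *three architects*, but *each score* is not inside that relative clause — it is an argument of the matrix verb.
Since no island is crossed, the inverse ordering is licensed alongside surface scope.
Both orderings are possible: *three architects* > *each score* and *each score* > *three architects*.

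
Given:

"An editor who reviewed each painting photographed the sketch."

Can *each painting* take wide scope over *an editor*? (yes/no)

Structurally, *each painting* is inside the relative clause *who reviewed each painting*.
Relative clauses are scope islands: a quantifier cannot QR out of a relative clause to take scope in the matrix clause.
*each painting* is confined to the island and cannot take scope over *an editor*.
(Only the surface reading survives: one fixed editor with respect to all the relevant paintings.)

No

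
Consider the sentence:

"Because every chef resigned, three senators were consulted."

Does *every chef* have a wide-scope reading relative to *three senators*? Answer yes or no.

*every chef* occurs within the adjunct clause *because every chef resigned*.
Adjuncts are opaque for quantifier raising; a quantifier in an adjunct stays inside it.
So the wide-scope reading for *every chef* is blocked.

No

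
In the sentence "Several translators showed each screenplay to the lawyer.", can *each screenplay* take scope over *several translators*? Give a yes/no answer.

*several translators* and *each screenplay* are co-arguments of the matrix verb, with nothing but a clause-internal boundary between them.
Ordinary QR to a clause-peripheral position gives the wide-scope LF for the lower DP.

Yes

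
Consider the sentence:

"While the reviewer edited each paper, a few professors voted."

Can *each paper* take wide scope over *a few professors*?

No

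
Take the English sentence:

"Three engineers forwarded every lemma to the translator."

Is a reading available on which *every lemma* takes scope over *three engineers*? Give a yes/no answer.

*every lemma* and *three engineers* are in the same minimal clause.
QR within a single clause is free, so the lower quantifier may take scope over the higher one.

Yes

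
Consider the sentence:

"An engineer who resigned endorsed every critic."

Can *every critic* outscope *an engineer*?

The RC *who resigned* is an island, but *every critic* is not inside it — it is the matrix object, a clausemate of *an engineer*.
With no island boundary between them, the object can take inverse scope over the subject via ordinary QR within the clause.

Yes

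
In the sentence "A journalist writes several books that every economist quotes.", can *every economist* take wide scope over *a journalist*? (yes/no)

Structurally, *every economist* is inside the relative clause *that every economist quotes* modifying *several books*.
The relative clause forms an island for QR, so the quantifier is confined to the head noun's restrictor.
The inverse ordering *every economist* > *a journalist* is therefore underivable.
(Only the surface reading survives: one fixed journalist with respect to all the relevant economists.)

No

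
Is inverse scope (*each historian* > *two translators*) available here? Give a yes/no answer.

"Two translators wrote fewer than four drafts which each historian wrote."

The DP *each historian* is contained in the relative clause *which each historian wrote* modifying *fewer than four drafts*.
The relative clause forms an island for QR, so the quantifier is confined to the head noun's restrictor.
The inverse ordering *each historian* > *two translators* is therefore underivable.

No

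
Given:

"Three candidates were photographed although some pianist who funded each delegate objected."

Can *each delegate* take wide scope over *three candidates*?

No

The DP *each delegate* is contained in the relative clause *who funded each delegate*, which is itself inside the adjunct *although some pianist who funded each delegate objected*.
Nested islands: the RC island is itself inside an adjunct island, so wide scope is doubly excluded.
Hence only narrow scope for *each delegate* (under *three candidates*) survives.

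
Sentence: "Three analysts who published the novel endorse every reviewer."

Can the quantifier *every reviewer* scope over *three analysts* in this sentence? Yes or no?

The RC *who published the novel* is an island, but *every reviewer* is not inside it — it is the matrix object, a clausemate of *three analysts*.
No island intervenes, so both surface and inverse scope are derivable.
Both orderings are possible: *three analysts* > *every reviewer* and *every reviewer* > *three analysts*.

Yes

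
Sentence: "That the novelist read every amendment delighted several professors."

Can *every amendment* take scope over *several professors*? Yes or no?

The DP *every amendment* is contained in the sentential subject *that the novelist read every amendment*.
Clausal subjects are scope islands; QR from inside the subject into the matrix is barred.
There is no licit LF on which *every amendment* c-commands *several professors*.

No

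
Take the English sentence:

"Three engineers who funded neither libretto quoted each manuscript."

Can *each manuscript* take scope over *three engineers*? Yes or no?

The relative clause *who funded neither libretto* modifies *three engineers*, but *each manuscript* is not inside that relative clause — it is an argument of the matrix verb.
Since no island is crossed, the inverse ordering is licensed alongside surface scope.
The sentence is scopally ambiguous between *three engineers* > *each manuscript* and *each manuscript* > *three engineers*.

Yes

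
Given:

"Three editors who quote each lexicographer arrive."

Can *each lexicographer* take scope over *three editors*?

No

*each lexicographer* sits inside the relative clause *who quote each lexicographer*.
Relative clauses block scope extraction: QR cannot target a position outside the modified NP.
So *each lexicographer* cannot raise high enough to outscope *three editors*; only the surface ordering *three editors* > *each lexicographer* is available.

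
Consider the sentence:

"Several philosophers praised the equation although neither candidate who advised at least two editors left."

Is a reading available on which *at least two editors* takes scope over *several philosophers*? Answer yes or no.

No

*at least two editors* occurs within the relative clause *who advised at least two editors*, which is itself inside the adjunct *although neither candidate who advised at least two editors left*.
Nested islands: the RC island is itself inside an adjunct island, so wide scope is doubly excluded.
Hence only narrow scope for *at least two editors* (under *several philosophers*) survives.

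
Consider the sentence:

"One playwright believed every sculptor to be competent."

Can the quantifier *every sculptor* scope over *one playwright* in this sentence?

Yes

*every sculptor* is an ECM subject; ECM complements are not islands, and the embedded quantifier may take matrix scope.
With no island boundary between them, the object can take inverse scope over the subject via ordinary QR within the clause.
So *every sculptor* > *one playwright* is among the available readings.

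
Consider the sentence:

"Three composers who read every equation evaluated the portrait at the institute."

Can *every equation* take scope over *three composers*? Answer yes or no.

No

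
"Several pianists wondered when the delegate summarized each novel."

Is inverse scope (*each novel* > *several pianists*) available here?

*each novel* sits inside the embedded question *when the delegate summarized each novel*.
QR across an interrogative CP boundary is ruled out as a wh-island violation.
So *each novel* cannot raise to a position above *several pianists*.

No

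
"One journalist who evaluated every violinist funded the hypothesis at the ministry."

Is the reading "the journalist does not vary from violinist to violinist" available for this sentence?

That reading corresponds to *one journalist* > *every violinist*.
Nothing needs to raise for *one journalist* > *every violinist*, so no island constraint is at stake.

Yes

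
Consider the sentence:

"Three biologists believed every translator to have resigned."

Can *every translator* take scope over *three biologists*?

*every translator* is the subject of an ECM infinitive — the infinitival complement of an ECM verb is not a scope island, so *every translator* can raise into the matrix clause.
Nothing blocks QR of the lower DP to a position above the higher one, so inverse scope is available.

Yes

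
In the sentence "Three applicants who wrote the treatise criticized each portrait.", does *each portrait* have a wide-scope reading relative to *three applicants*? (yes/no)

Yes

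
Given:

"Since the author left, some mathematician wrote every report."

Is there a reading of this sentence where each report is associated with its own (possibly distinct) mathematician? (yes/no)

Yes

The paraphrase describes the scope ordering *every report* > *some mathematician*.
Neither queried DP is inside the adjunct, so the adjunct-island constraint does not apply.
Ordinary QR to a clause-peripheral position gives the wide-scope LF for the lower DP.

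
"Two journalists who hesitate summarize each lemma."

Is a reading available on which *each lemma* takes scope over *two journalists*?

Yes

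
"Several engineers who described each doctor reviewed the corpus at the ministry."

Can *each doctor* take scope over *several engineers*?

No

*each doctor* sits inside the relative clause *who described each doctor*.
A relative clause is a scope island — quantifier raising cannot cross its boundary.
So *each doctor* cannot raise to a position above *several engineers*.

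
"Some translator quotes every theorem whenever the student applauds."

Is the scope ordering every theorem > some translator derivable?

Yes

*every theorem* is a matrix argument; the adjunct is an island but the target quantifier is outside it.
No island intervenes, so both surface and inverse scope are derivable.
Both orderings are possible: *some translator* > *every theorem* and *every theorem* > *some translator*.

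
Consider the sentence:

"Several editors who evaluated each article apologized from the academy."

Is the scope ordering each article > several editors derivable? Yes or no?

No

Structurally, *each article* is inside the relative clause *who evaluated each article*.
Quantifiers inside a relative clause are trapped there; the RC boundary blocks QR.
*each article* > *several editors* would require crossing that boundary, which is illicit.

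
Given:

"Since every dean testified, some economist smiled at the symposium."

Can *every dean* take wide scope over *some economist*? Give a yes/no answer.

No

Structurally, *every dean* is inside the adjunct clause *since every dean testified*.
Adjunct clauses are scope islands: a quantifier inside an adjunct cannot raise into the matrix clause.
*every dean* is confined to the island and cannot take scope over *some economist*.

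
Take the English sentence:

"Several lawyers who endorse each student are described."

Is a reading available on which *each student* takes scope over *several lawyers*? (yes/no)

The target quantifier *each student* is part of the relative clause *who endorse each student*.
QR out of a relative clause is ruled out by the relative-clause island constraint.
So *each student* cannot raise high enough to outscope *several lawyers*; only the surface ordering *several lawyers* > *each student* is available.

No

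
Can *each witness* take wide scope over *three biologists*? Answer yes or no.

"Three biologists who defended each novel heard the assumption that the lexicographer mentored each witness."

Structurally, *each witness* is inside the complex NP *the assumption that the lexicographer mentored each witness*.
Since the clause is the complement of a nominal head, the CNPC blocks scope extraction.
The inverse ordering *each witness* > *three biologists* is therefore underivable.

No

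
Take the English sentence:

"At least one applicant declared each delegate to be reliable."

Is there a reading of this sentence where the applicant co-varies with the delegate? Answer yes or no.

Yes

That reading corresponds to *each delegate* > *at least one applicant*.
ECM infinitives lack a CP barrier, so *each delegate* can QR over the matrix subject *at least one applicant*.
With no island boundary between them, the object can take inverse scope over the subject via ordinary QR within the clause.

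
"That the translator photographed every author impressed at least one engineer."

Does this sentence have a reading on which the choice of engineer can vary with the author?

No

That reading corresponds to *every author* > *at least one engineer*.
*every author* sits inside the sentential subject *that the translator photographed every author*.
Clausal subjects are scope islands; QR from inside the subject into the matrix is barred.
There is no licit LF on which *every author* c-commands *at least one engineer*.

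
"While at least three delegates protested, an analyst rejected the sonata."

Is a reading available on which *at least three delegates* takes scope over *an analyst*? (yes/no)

No

*at least three delegates* is embedded in the adjunct clause *while at least three delegates protested*.
Scope out of an adjunct clause is unavailable: QR respects the adjunct-island constraint.
*at least three delegates* is confined to the island and cannot take scope over *an analyst*.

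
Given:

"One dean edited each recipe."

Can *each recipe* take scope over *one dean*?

Yes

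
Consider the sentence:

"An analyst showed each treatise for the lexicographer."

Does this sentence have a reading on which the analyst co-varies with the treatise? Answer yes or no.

This is the *each treatise* > *an analyst* reading.
Both DPs are arguments of the same predicate; there is no clause or island boundary between them.
Since no island is crossed, the inverse ordering is licensed alongside surface scope.

Yes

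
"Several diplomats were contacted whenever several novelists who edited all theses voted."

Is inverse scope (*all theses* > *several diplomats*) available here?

No

Structurally, *all theses* is inside the relative clause *who edited all theses*, which is itself inside the adjunct *whenever several novelists who edited all theses voted*.
The quantifier would have to escape first the RC and then the adjunct — two independent island violations.
The inverse ordering *all theses* > *several diplomats* is therefore underivable.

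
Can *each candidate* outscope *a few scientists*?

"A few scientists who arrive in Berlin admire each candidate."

The RC *who arrive in Berlin* is an island, but *each candidate* is not inside it — it is the matrix object, a clausemate of *a few scientists*.
With no island boundary between them, the object can take inverse scope over the subject via ordinary QR within the clause.
The sentence is scopally ambiguous between *a few scientists* > *each candidate* and *each candidate* > *a few scientists*.

Yes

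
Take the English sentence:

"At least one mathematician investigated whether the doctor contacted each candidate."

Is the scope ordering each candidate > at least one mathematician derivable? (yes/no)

*each candidate* is embedded in the embedded question *whether the doctor contacted each candidate*.
An indirect question is a wh-island; the filled [Spec,CP] blocks QR across the CP edge.
So *each candidate* cannot raise to a position above *at least one mathematician*.

No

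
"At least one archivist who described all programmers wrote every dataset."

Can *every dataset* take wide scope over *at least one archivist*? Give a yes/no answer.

*every dataset* is a matrix argument; only *at least one archivist* is modified by the relative clause *who described all programmers*, so the RC island is irrelevant to the target quantifier.
QR within a single clause is free, so the lower quantifier may take scope over the higher one.
The sentence is scopally ambiguous between *at least one archivist* > *every dataset* and *every dataset* > *at least one archivist*.

Yes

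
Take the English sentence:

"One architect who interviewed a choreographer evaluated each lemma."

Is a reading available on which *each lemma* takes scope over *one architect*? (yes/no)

The RC *who interviewed a choreographer* is an island, but *each lemma* is not inside it — it is the matrix object, a clausemate of *one architect*.
Clause-internal QR can adjoin the lower DP above the subject, yielding the inverse reading.
The sentence is scopally ambiguous between *one architect* > *each lemma* and *each lemma* > *one architect*.

Yes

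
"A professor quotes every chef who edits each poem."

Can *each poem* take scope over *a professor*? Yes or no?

The DP *each poem* is contained in the relative clause *who edits each poem* modifying *every chef*.
Relative clauses block scope extraction: QR cannot target a position outside the modified NP.
So *each poem* cannot raise high enough to outscope *a professor*; only the surface ordering *a professor* > *each poem* is available.

No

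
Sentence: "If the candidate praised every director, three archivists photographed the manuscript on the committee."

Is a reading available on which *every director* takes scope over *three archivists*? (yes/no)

No

*every director* sits inside the adjunct clause *if the candidate praised every director*.
Adjunct clauses are scope islands: a quantifier inside an adjunct cannot raise into the matrix clause.
So *every director* cannot raise to a position above *three archivists*.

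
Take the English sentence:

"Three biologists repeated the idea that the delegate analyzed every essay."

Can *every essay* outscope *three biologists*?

No

*every essay* occurs within the complex NP *the idea that the delegate analyzed every essay*.
A that-clause complement to a noun is an island; QR cannot cross the NP boundary.
The inverse ordering *every essay* > *three biologists* is therefore underivable.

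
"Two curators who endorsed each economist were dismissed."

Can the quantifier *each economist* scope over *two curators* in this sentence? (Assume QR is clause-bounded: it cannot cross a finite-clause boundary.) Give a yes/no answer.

No

*each economist* is embedded in the relative clause *who endorsed each economist*.
QR out of a relative clause is ruled out by the relative-clause island constraint.
*each economist* is confined to the island and cannot take scope over *two curators*.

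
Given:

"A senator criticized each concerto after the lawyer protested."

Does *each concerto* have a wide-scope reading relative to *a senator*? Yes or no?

Neither queried DP is inside the adjunct, so the adjunct-island constraint does not apply.
Nothing blocks QR of the lower DP to a position above the higher one, so inverse scope is available.
So *each concerto* > *a senator* is among the available readings.

Yes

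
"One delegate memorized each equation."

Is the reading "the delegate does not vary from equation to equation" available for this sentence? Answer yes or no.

Yes

That reading corresponds to *one delegate* > *each equation*.
Nothing needs to raise for *one delegate* > *each equation*, so no island constraint is at stake.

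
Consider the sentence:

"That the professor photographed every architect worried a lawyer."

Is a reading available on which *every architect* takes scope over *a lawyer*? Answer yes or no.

No

Structurally, *every architect* is inside the sentential subject *that the professor photographed every architect*.
The subject-island constraint blocks QR out of a clausal subject.
There is no licit LF on which *every architect* c-commands *a lawyer*.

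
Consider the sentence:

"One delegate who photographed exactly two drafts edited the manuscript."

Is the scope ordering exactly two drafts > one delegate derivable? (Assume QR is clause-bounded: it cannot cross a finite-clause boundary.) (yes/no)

No

The target quantifier *exactly two drafts* is part of the relative clause *who photographed exactly two drafts*.
QR out of a relative clause is ruled out by the relative-clause island constraint.
*exactly two drafts* > *one delegate* would require crossing that boundary, which is illicit.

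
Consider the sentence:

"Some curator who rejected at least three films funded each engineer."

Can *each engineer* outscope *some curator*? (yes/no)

Yes

*each engineer* is a matrix argument; only *some curator* is modified by the relative clause *who rejected at least three films*, so the RC island is irrelevant to the target quantifier.
Since no island is crossed, the inverse ordering is licensed alongside surface scope.
Both orderings are possible: *some curator* > *each engineer* and *each engineer* > *some curator*.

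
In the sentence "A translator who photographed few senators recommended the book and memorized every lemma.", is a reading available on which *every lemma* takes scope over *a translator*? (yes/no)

No

*every lemma* is embedded in one conjunct of the coordinate structure (*memorized every lemma*).
Coordinate structures are islands for non-across-the-board movement, QR included.
There is no licit LF on which *every lemma* c-commands *a translator*.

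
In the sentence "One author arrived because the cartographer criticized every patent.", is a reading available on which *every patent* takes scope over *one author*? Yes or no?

*every patent* occurs within the adjunct clause *because the cartographer criticized every patent*.
Adjuncts are opaque for quantifier raising; a quantifier in an adjunct stays inside it.
*every patent* > *one author* would require crossing that boundary, which is illicit.
(Only the surface reading survives: one fixed author with respect to all the relevant patents.)

No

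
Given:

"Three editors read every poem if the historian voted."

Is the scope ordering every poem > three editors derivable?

Neither queried DP is inside the adjunct, so the adjunct-island constraint does not apply.
Nothing blocks QR of the lower DP to a position above the higher one, so inverse scope is available.
So *every poem* > *three editors* is among the available readings.

Yes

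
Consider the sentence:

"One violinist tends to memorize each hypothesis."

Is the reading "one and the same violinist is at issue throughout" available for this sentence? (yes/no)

Yes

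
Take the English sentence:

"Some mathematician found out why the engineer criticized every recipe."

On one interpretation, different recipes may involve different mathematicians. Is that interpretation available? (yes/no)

No

The described interpretation is the *every recipe* > *some mathematician* scoping.
The DP *every recipe* is contained in the embedded question *why the engineer criticized every recipe*.
An indirect question is a wh-island; the filled [Spec,CP] blocks QR across the CP edge.
*every recipe* > *some mathematician* would require crossing that boundary, which is illicit.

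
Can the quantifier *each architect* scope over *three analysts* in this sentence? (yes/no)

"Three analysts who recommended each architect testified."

No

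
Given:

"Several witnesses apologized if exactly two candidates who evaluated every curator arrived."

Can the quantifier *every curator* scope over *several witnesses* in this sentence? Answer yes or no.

No

*every curator* occurs within the relative clause *who evaluated every curator*, which is itself inside the adjunct *if exactly two candidates who evaluated every curator arrived*.
The quantifier would have to escape first the RC and then the adjunct — two independent island violations.
The inverse ordering *every curator* > *several witnesses* is therefore underivable.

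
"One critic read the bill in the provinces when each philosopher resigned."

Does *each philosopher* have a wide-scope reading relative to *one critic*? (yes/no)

Structurally, *each philosopher* is inside the adjunct clause *when each philosopher resigned*.
Since the clause is an adjunct (not a complement), the Adjunct Condition blocks QR across its edge.
So *each philosopher* cannot raise to a position above *one critic*.

No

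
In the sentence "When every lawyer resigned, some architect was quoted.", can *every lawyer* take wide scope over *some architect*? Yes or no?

No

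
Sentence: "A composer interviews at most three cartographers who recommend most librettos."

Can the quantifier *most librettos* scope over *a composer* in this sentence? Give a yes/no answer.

*most librettos* sits inside the relative clause *who recommend most librettos* modifying *at most three cartographers*.
The relative clause forms an island for QR, so the quantifier is confined to the head noun's restrictor.
So *most librettos* cannot raise high enough to outscope *a composer*; only the surface ordering *a composer* > *most librettos* is available.

No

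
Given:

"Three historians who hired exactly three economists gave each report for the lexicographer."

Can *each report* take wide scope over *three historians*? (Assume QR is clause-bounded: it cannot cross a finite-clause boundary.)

*each report* is a matrix argument; only *three historians* is modified by the relative clause *who hired exactly three economists*, so the RC island is irrelevant to the target quantifier.
No island intervenes, so both surface and inverse scope are derivable.

Yes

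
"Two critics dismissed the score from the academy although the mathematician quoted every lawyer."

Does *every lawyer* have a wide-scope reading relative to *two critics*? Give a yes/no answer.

The DP *every lawyer* is contained in the adjunct clause *although the mathematician quoted every lawyer*.
Adjuncts are opaque for quantifier raising; a quantifier in an adjunct stays inside it.
So *every lawyer* cannot raise high enough to outscope *two critics*; only the surface ordering *two critics* > *every lawyer* is available.

No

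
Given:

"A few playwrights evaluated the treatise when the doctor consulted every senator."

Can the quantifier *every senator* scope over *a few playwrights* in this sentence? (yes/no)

The target quantifier *every senator* is part of the adjunct clause *when the doctor consulted every senator*.
Adjuncts are opaque for quantifier raising; a quantifier in an adjunct stays inside it.
*every senator* > *a few playwrights* would require crossing that boundary, which is illicit.

No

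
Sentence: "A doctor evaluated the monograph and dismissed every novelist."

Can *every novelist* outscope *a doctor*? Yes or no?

*every novelist* is embedded in one conjunct of the coordinate structure (*dismissed every novelist*).
Asymmetric QR out of one conjunct violates the Coordinate Structure Constraint.
The inverse ordering *every novelist* > *a doctor* is therefore underivable.

No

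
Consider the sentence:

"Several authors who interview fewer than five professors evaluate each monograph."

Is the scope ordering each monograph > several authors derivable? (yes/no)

Yes

The relative clause *who interview fewer than five professors* modifies *several authors*, but *each monograph* is not inside that relative clause — it is an argument of the matrix verb.
Nothing blocks QR of the lower DP to a position above the higher one, so inverse scope is available.
Both orderings are possible: *several authors* > *each monograph* and *each monograph* > *several authors*.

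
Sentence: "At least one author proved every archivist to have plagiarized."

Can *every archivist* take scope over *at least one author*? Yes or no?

ECM infinitives lack a CP barrier, so *every archivist* can QR over the matrix subject *at least one author*.
No island intervenes, so both surface and inverse scope are derivable.

Yes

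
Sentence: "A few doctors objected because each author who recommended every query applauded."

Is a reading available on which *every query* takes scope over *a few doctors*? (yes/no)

No

*every query* is embedded in the relative clause *who recommended every query*, which is itself inside the adjunct *because each author who recommended every query applauded*.
Even if one barrier were somehow void, the other would still block QR.
So the wide-scope reading for *every query* is blocked.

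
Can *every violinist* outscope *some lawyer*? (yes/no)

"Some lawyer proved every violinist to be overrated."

Yes

*every violinist* is an ECM subject; ECM complements are not islands, and the embedded quantifier may take matrix scope.
Ordinary QR to a clause-peripheral position gives the wide-scope LF for the lower DP.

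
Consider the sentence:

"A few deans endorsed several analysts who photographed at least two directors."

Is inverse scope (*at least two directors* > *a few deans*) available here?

*at least two directors* sits inside the relative clause *who photographed at least two directors* modifying *several analysts*.
The relative clause forms an island for QR, so the quantifier is confined to the head noun's restrictor.
There is no licit LF on which *at least two directors* c-commands *a few deans*.

No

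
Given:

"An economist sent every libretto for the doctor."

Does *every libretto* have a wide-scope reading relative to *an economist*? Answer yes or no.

*every libretto* is the matrix object and *an economist* the matrix subject; the two are clausemates.
With no island boundary between them, the object can take inverse scope over the subject via ordinary QR within the clause.

Yes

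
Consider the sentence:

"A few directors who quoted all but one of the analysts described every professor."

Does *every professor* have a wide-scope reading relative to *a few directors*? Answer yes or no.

*every professor* is a matrix argument; only *a few directors* is modified by the relative clause *who quoted all but one of the analysts*, so the RC island is irrelevant to the target quantifier.
With no island boundary between them, the object can take inverse scope over the subject via ordinary QR within the clause.
So *every professor* > *a few directors* is among the available readings.

Yes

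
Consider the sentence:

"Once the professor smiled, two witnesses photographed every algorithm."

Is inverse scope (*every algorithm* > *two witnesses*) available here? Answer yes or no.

Yes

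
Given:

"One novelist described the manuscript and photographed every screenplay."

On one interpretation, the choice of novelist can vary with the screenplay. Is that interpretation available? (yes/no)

No

The paraphrase describes the scope ordering *every screenplay* > *one novelist*.
*every screenplay* occurs within one conjunct of the coordinate structure (*photographed every screenplay*).
Asymmetric QR out of one conjunct violates the Coordinate Structure Constraint.
So *every screenplay* cannot raise high enough to outscope *one novelist*; only the surface ordering *one novelist* > *every screenplay* is available.
(Only the surface reading survives: one fixed novelist with respect to all the relevant screenplays.)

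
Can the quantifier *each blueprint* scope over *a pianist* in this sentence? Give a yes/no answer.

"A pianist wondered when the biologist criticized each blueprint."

No

*each blueprint* is embedded in the embedded question *when the biologist criticized each blueprint*.
Embedded wh-clauses are opaque for QR, so the quantifier stays inside the question.
Hence only narrow scope for *each blueprint* (under *a pianist*) survives.
(Only the surface reading survives: one fixed pianist with respect to all the relevant blueprints.)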